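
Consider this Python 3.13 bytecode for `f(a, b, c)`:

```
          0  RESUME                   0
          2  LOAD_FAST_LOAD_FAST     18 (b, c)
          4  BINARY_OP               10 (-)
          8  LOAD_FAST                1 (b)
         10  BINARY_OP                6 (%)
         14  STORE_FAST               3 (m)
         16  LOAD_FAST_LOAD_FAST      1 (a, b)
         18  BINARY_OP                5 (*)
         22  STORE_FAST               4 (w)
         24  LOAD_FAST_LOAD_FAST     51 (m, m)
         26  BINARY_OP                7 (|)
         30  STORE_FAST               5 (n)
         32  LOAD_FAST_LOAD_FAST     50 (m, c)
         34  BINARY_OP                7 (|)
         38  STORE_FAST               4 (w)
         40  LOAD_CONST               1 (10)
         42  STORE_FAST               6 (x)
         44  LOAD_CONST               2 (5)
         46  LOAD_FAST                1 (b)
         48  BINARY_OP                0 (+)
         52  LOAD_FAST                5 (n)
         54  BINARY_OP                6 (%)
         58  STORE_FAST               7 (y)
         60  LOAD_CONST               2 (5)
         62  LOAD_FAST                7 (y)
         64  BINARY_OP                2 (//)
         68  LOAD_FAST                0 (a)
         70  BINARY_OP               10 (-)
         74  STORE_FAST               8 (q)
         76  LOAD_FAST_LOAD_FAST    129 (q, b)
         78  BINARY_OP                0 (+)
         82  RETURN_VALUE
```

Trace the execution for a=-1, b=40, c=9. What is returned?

41

LOAD_FAST_LOAD_FAST b,c → push 40,9. Stack: [40, 9]
BINARY_OP - → 40 - 9 = 31. Stack: [31]
LOAD_FAST b → push 40. Stack: [31, 40]
BINARY_OP % → 31 % 40 = 31. Stack: [31]
STORE_FAST m → m=31. Stack: []
LOAD_FAST_LOAD_FAST a,b → push -1,40. Stack: [-1, 40]
BINARY_OP * → -1 * 40 = -40. Stack: [-40]
STORE_FAST w → w=-40. Stack: []
LOAD_FAST_LOAD_FAST m,m → push 31,31. Stack: [31, 31]
BINARY_OP | → 31 | 31 = 31. Stack: [31]
STORE_FAST n → n=31. Stack: []
LOAD_FAST_LOAD_FAST m,c → push 31,9. Stack: [31, 9]
BINARY_OP | → 31 | 9 = 31. Stack: [31]
STORE_FAST w → w=31. Stack: []
LOAD_CONST → push 10. Stack: [10]
STORE_FAST x → x=10. Stack: []
LOAD_CONST → push 5. Stack: [5]
LOAD_FAST b → push 40. Stack: [5, 40]
BINARY_OP + → 5 + 40 = 45. Stack: [45]
LOAD_FAST n → push 31. Stack: [45, 31]
BINARY_OP % → 45 % 31 = 14. Stack: [14]
STORE_FAST y → y=14. Stack: []
LOAD_CONST → push 5. Stack: [5]
LOAD_FAST y → push 14. Stack: [5, 14]
BINARY_OP // → 5 // 14 = 0. Stack: [0]
LOAD_FAST a → push -1. Stack: [0, -1]
BINARY_OP - → 0 - -1 = 1. Stack: [1]
STORE_FAST q → q=1. Stack: []
LOAD_FAST_LOAD_FAST q,b → push 1,40. Stack: [1, 40]
BINARY_OP + → 1 + 40 = 41. Stack: [41]
RETURN_VALUE → return 41.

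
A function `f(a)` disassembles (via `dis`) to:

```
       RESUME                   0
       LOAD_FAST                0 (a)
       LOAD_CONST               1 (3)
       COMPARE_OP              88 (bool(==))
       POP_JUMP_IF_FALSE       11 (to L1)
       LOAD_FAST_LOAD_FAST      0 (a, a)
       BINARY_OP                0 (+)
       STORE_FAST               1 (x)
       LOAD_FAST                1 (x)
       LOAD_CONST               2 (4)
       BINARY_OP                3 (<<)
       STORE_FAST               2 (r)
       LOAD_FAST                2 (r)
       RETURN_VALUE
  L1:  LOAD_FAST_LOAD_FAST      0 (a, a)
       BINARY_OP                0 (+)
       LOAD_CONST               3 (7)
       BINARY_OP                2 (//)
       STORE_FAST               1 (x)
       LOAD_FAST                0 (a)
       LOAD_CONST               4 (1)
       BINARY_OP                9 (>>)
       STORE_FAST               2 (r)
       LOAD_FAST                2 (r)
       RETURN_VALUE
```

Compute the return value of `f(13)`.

LOAD_FAST a → push 13. Stack: [13]
LOAD_CONST → push 3. Stack: [13, 3]
COMPARE_OP bool(==) → 13 vs 3 = False. Stack: [False]
POP_JUMP_IF_FALSE → pop False; jump. Stack: []
LOAD_FAST_LOAD_FAST a,a → push 13,13. Stack: [13, 13]
BINARY_OP + → 13 + 13 = 26. Stack: [26]
LOAD_CONST → push 7. Stack: [26, 7]
BINARY_OP // → 26 // 7 = 3. Stack: [3]
STORE_FAST x → x=3. Stack: []
LOAD_FAST a → push 13. Stack: [13]
LOAD_CONST → push 1. Stack: [13, 1]
BINARY_OP >> → 13 >> 1 = 6. Stack: [6]
STORE_FAST r → r=6. Stack: []
LOAD_FAST r → push 6. Stack: [6]
RETURN_VALUE → return 6.

6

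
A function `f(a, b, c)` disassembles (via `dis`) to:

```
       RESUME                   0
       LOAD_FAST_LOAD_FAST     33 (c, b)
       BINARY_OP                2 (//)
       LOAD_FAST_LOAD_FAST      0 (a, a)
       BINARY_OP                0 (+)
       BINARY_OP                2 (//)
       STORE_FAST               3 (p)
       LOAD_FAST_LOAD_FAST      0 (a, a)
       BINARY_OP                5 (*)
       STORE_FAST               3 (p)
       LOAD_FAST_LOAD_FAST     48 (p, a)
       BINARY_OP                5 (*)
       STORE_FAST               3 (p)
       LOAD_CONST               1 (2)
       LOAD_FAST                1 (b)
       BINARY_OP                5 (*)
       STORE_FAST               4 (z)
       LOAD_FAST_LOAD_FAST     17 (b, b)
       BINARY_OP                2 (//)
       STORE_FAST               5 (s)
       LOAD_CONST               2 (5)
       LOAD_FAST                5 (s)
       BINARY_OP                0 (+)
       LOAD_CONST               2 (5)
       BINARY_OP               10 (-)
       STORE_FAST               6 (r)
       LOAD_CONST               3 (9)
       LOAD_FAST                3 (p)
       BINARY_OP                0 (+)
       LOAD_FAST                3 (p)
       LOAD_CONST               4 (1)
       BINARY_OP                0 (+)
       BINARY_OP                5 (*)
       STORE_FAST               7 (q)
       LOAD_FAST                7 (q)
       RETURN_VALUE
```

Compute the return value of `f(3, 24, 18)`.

LOAD_FAST_LOAD_FAST c,b → push 18,24. Stack: [18, 24]
BINARY_OP // → 18 // 24 = 0. Stack: [0]
LOAD_FAST_LOAD_FAST a,a → push 3,3. Stack: [0, 3, 3]
BINARY_OP + → 3 + 3 = 6. Stack: [0, 6]
BINARY_OP // → 0 // 6 = 0. Stack: [0]
STORE_FAST p → p=0. Stack: []
LOAD_FAST_LOAD_FAST a,a → push 3,3. Stack: [3, 3]
BINARY_OP * → 3 * 3 = 9. Stack: [9]
STORE_FAST p → p=9. Stack: []
LOAD_FAST_LOAD_FAST p,a → push 9,3. Stack: [9, 3]
BINARY_OP * → 9 * 3 = 27. Stack: [27]
STORE_FAST p → p=27. Stack: []
LOAD_CONST → push 2. Stack: [2]
LOAD_FAST b → push 24. Stack: [2, 24]
BINARY_OP * → 2 * 24 = 48. Stack: [48]
STORE_FAST z → z=48. Stack: []
LOAD_FAST_LOAD_FAST b,b → push 24,24. Stack: [24, 24]
BINARY_OP // → 24 // 24 = 1. Stack: [1]
STORE_FAST s → s=1. Stack: []
LOAD_CONST → push 5. Stack: [5]
LOAD_FAST s → push 1. Stack: [5, 1]
BINARY_OP + → 5 + 1 = 6. Stack: [6]
LOAD_CONST → push 5. Stack: [6, 5]
BINARY_OP - → 6 - 5 = 1. Stack: [1]
STORE_FAST r → r=1. Stack: []
LOAD_CONST → push 9. Stack: [9]
LOAD_FAST p → push 27. Stack: [9, 27]
BINARY_OP + → 9 + 27 = 36. Stack: [36]
LOAD_FAST p → push 27. Stack: [36, 27]
LOAD_CONST → push 1. Stack: [36, 27, 1]
BINARY_OP + → 27 + 1 = 28. Stack: [36, 28]
BINARY_OP * → 36 * 28 = 1008. Stack: [1008]
STORE_FAST q → q=1008. Stack: []
LOAD_FAST q → push 1008. Stack: [1008]
RETURN_VALUE → return 1008.

1008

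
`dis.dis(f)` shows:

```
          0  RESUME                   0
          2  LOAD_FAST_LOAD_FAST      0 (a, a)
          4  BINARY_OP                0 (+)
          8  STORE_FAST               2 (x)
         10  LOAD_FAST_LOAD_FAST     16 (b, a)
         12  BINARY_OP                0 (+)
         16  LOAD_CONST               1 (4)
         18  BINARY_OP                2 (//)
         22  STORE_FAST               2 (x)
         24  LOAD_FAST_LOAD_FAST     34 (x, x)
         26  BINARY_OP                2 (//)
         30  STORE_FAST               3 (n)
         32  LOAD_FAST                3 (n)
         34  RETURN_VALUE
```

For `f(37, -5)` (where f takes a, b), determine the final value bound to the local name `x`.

8

LOAD_FAST_LOAD_FAST a,a → push 37,37. Stack: [37, 37]
BINARY_OP + → 37 + 37 = 74. Stack: [74]
STORE_FAST x → x=74. Stack: []
LOAD_FAST_LOAD_FAST b,a → push -5,37. Stack: [-5, 37]
BINARY_OP + → -5 + 37 = 32. Stack: [32]
LOAD_CONST → push 4. Stack: [32, 4]
BINARY_OP // → 32 // 4 = 8. Stack: [8]
STORE_FAST x → x=8. Stack: []
LOAD_FAST_LOAD_FAST x,x → push 8,8. Stack: [8, 8]
BINARY_OP // → 8 // 8 = 1. Stack: [1]
STORE_FAST n → n=1. Stack: []
LOAD_FAST n → push 1. Stack: [1]
RETURN_VALUE → return 1.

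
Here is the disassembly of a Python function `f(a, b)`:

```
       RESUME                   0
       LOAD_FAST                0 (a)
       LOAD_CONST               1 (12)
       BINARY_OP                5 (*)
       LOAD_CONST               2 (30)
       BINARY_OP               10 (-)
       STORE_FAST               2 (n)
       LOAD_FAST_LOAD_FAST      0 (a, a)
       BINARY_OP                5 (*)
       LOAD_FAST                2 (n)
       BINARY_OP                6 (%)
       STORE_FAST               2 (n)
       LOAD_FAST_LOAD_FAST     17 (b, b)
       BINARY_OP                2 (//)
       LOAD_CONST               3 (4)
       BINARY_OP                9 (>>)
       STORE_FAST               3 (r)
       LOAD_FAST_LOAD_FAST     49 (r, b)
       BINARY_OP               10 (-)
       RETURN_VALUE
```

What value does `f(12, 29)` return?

-29

LOAD_FAST a → push 12. Stack: [12]
LOAD_CONST → push 12. Stack: [12, 12]
BINARY_OP * → 12 * 12 = 144. Stack: [144]
LOAD_CONST → push 30. Stack: [144, 30]
BINARY_OP - → 144 - 30 = 114. Stack: [114]
STORE_FAST n → n=114. Stack: []
LOAD_FAST_LOAD_FAST a,a → push 12,12. Stack: [12, 12]
BINARY_OP * → 12 * 12 = 144. Stack: [144]
LOAD_FAST n → push 114. Stack: [144, 114]
BINARY_OP % → 144 % 114 = 30. Stack: [30]
STORE_FAST n → n=30. Stack: []
LOAD_FAST_LOAD_FAST b,b → push 29,29. Stack: [29, 29]
BINARY_OP // → 29 // 29 = 1. Stack: [1]
LOAD_CONST → push 4. Stack: [1, 4]
BINARY_OP >> → 1 >> 4 = 0. Stack: [0]
STORE_FAST r → r=0. Stack: []
LOAD_FAST_LOAD_FAST r,b → push 0,29. Stack: [0, 29]
BINARY_OP - → 0 - 29 = -29. Stack: [-29]
RETURN_VALUE → return -29.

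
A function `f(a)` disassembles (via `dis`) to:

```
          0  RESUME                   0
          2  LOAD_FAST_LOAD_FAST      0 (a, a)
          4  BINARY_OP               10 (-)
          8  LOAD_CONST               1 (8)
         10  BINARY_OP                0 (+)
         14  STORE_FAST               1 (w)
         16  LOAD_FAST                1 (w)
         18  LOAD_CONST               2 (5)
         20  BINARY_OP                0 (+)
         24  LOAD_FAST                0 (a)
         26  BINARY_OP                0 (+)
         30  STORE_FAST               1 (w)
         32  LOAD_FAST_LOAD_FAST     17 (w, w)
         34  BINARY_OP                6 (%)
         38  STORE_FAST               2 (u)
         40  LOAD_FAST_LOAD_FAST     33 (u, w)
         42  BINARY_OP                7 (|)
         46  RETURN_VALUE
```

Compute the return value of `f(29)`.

LOAD_FAST_LOAD_FAST a,a → push 29,29. Stack: [29, 29]
BINARY_OP - → 29 - 29 = 0. Stack: [0]
LOAD_CONST → push 8. Stack: [0, 8]
BINARY_OP + → 0 + 8 = 8. Stack: [8]
STORE_FAST w → w=8. Stack: []
LOAD_FAST w → push 8. Stack: [8]
LOAD_CONST → push 5. Stack: [8, 5]
BINARY_OP + → 8 + 5 = 13. Stack: [13]
LOAD_FAST a → push 29. Stack: [13, 29]
BINARY_OP + → 13 + 29 = 42. Stack: [42]
STORE_FAST w → w=42. Stack: []
LOAD_FAST_LOAD_FAST w,w → push 42,42. Stack: [42, 42]
BINARY_OP % → 42 % 42 = 0. Stack: [0]
STORE_FAST u → u=0. Stack: []
LOAD_FAST_LOAD_FAST u,w → push 0,42. Stack: [0, 42]
BINARY_OP | → 0 | 42 = 42. Stack: [42]
RETURN_VALUE → return 42.

42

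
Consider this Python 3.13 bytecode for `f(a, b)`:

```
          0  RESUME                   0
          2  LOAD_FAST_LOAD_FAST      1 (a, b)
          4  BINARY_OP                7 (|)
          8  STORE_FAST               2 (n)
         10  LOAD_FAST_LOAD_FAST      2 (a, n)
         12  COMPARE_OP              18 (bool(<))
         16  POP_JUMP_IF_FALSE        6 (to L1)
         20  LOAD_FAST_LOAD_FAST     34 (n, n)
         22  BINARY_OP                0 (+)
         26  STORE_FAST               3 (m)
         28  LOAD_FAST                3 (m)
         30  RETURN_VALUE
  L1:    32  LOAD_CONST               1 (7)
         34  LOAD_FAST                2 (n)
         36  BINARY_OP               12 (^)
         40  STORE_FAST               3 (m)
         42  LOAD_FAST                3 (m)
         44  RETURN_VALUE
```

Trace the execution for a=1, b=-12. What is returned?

-14

LOAD_FAST_LOAD_FAST a,b → push 1,-12. Stack: [1, -12]
BINARY_OP | → 1 | -12 = -11. Stack: [-11]
STORE_FAST n → n=-11. Stack: []
LOAD_FAST_LOAD_FAST a,n → push 1,-11. Stack: [1, -11]
COMPARE_OP bool(<) → 1 vs -11 = False. Stack: [False]
POP_JUMP_IF_FALSE → pop False; jump. Stack: []
LOAD_CONST → push 7. Stack: [7]
LOAD_FAST n → push -11. Stack: [7, -11]
BINARY_OP ^ → 7 ^ -11 = -14. Stack: [-14]
STORE_FAST m → m=-14. Stack: []
LOAD_FAST m → push -14. Stack: [-14]
RETURN_VALUE → return -14.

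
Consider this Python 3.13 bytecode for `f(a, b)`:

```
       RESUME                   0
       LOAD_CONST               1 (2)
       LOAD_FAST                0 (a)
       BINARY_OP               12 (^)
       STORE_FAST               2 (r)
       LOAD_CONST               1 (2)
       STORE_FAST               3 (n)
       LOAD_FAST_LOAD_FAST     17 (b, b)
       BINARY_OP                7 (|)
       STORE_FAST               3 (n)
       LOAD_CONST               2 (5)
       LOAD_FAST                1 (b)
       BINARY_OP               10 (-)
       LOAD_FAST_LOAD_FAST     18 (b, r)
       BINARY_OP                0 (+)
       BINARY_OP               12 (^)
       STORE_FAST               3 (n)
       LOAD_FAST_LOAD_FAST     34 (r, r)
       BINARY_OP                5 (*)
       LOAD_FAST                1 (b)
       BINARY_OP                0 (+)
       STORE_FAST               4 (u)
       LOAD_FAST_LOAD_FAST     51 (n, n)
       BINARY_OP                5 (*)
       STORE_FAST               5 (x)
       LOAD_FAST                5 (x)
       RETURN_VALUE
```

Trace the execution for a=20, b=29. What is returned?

LOAD_CONST → push 2. Stack: [2]
LOAD_FAST a → push 20. Stack: [2, 20]
BINARY_OP ^ → 2 ^ 20 = 22. Stack: [22]
STORE_FAST r → r=22. Stack: []
LOAD_CONST → push 2. Stack: [2]
STORE_FAST n → n=2. Stack: []
LOAD_FAST_LOAD_FAST b,b → push 29,29. Stack: [29, 29]
BINARY_OP | → 29 | 29 = 29. Stack: [29]
STORE_FAST n → n=29. Stack: []
LOAD_CONST → push 5. Stack: [5]
LOAD_FAST b → push 29. Stack: [5, 29]
BINARY_OP - → 5 - 29 = -24. Stack: [-24]
LOAD_FAST_LOAD_FAST b,r → push 29,22. Stack: [-24, 29, 22]
BINARY_OP + → 29 + 22 = 51. Stack: [-24, 51]
BINARY_OP ^ → -24 ^ 51 = -37. Stack: [-37]
STORE_FAST n → n=-37. Stack: []
LOAD_FAST_LOAD_FAST r,r → push 22,22. Stack: [22, 22]
BINARY_OP * → 22 * 22 = 484. Stack: [484]
LOAD_FAST b → push 29. Stack: [484, 29]
BINARY_OP + → 484 + 29 = 513. Stack: [513]
STORE_FAST u → u=513. Stack: []
LOAD_FAST_LOAD_FAST n,n → push -37,-37. Stack: [-37, -37]
BINARY_OP * → -37 * -37 = 1369. Stack: [1369]
STORE_FAST x → x=1369. Stack: []
LOAD_FAST x → push 1369. Stack: [1369]
RETURN_VALUE → return 1369.

1369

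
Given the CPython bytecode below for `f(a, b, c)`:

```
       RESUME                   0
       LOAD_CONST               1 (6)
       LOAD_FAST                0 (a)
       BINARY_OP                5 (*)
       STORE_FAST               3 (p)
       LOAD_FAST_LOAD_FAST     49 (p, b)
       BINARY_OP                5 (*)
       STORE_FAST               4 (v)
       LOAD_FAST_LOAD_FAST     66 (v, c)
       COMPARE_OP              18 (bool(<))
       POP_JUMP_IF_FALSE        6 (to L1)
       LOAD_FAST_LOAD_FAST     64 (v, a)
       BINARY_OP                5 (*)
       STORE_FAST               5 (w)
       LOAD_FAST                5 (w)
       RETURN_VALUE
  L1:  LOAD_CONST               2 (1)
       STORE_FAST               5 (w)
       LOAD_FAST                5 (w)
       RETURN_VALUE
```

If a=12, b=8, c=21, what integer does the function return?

1

LOAD_CONST → push 6. Stack: [6]
LOAD_FAST a → push 12. Stack: [6, 12]
BINARY_OP * → 6 * 12 = 72. Stack: [72]
STORE_FAST p → p=72. Stack: []
LOAD_FAST_LOAD_FAST p,b → push 72,8. Stack: [72, 8]
BINARY_OP * → 72 * 8 = 576. Stack: [576]
STORE_FAST v → v=576. Stack: []
LOAD_FAST_LOAD_FAST v,c → push 576,21. Stack: [576, 21]
COMPARE_OP bool(<) → 576 vs 21 = False. Stack: [False]
POP_JUMP_IF_FALSE → pop False; jump. Stack: []
LOAD_CONST → push 1. Stack: [1]
STORE_FAST w → w=1. Stack: []
LOAD_FAST w → push 1. Stack: [1]
RETURN_VALUE → return 1.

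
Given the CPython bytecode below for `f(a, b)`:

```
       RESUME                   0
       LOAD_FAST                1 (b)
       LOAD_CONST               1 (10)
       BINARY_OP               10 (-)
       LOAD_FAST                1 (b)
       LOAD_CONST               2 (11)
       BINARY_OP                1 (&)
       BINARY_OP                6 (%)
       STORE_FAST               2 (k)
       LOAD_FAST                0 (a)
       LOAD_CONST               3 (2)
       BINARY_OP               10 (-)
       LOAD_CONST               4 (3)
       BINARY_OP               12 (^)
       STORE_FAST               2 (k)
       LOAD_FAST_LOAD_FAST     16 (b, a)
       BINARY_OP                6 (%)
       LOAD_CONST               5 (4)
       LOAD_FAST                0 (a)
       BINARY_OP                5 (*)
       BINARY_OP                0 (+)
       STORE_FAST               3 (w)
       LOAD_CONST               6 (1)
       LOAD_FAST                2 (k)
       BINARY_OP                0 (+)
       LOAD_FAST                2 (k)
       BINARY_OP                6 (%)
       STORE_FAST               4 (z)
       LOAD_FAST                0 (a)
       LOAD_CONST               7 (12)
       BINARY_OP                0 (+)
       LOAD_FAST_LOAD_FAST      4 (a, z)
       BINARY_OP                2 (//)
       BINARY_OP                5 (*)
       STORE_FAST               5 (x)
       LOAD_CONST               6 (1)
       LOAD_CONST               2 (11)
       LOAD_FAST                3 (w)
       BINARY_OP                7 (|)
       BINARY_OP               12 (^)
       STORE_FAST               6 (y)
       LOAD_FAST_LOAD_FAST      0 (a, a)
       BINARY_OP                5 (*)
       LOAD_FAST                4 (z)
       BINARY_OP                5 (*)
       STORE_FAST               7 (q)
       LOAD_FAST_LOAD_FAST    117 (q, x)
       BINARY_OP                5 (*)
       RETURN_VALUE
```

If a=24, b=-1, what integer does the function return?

497664

LOAD_FAST b → push -1. Stack: [-1]
LOAD_CONST → push 10. Stack: [-1, 10]
BINARY_OP - → -1 - 10 = -11. Stack: [-11]
LOAD_FAST b → push -1. Stack: [-11, -1]
LOAD_CONST → push 11. Stack: [-11, -1, 11]
BINARY_OP & → -1 & 11 = 11. Stack: [-11, 11]
BINARY_OP % → -11 % 11 = 0. Stack: [0]
STORE_FAST k → k=0. Stack: []
LOAD_FAST a → push 24. Stack: [24]
LOAD_CONST → push 2. Stack: [24, 2]
BINARY_OP - → 24 - 2 = 22. Stack: [22]
LOAD_CONST → push 3. Stack: [22, 3]
BINARY_OP ^ → 22 ^ 3 = 21. Stack: [21]
STORE_FAST k → k=21. Stack: []
LOAD_FAST_LOAD_FAST b,a → push -1,24. Stack: [-1, 24]
BINARY_OP % → -1 % 24 = 23. Stack: [23]
LOAD_CONST → push 4. Stack: [23, 4]
LOAD_FAST a → push 24. Stack: [23, 4, 24]
BINARY_OP * → 4 * 24 = 96. Stack: [23, 96]
BINARY_OP + → 23 + 96 = 119. Stack: [119]
STORE_FAST w → w=119. Stack: []
LOAD_CONST → push 1. Stack: [1]
LOAD_FAST k → push 21. Stack: [1, 21]
BINARY_OP + → 1 + 21 = 22. Stack: [22]
LOAD_FAST k → push 21. Stack: [22, 21]
BINARY_OP % → 22 % 21 = 1. Stack: [1]
STORE_FAST z → z=1. Stack: []
LOAD_FAST a → push 24. Stack: [24]
LOAD_CONST → push 12. Stack: [24, 12]
BINARY_OP + → 24 + 12 = 36. Stack: [36]
LOAD_FAST_LOAD_FAST a,z → push 24,1. Stack: [36, 24, 1]
BINARY_OP // → 24 // 1 = 24. Stack: [36, 24]
BINARY_OP * → 36 * 24 = 864. Stack: [864]
STORE_FAST x → x=864. Stack: []
LOAD_CONST → push 1. Stack: [1]
LOAD_CONST → push 11. Stack: [1, 11]
LOAD_FAST w → push 119. Stack: [1, 11, 119]
BINARY_OP | → 11 | 119 = 127. Stack: [1, 127]
BINARY_OP ^ → 1 ^ 127 = 126. Stack: [126]
STORE_FAST y → y=126. Stack: []
LOAD_FAST_LOAD_FAST a,a → push 24,24. Stack: [24, 24]
BINARY_OP * → 24 * 24 = 576. Stack: [576]
LOAD_FAST z → push 1. Stack: [576, 1]
BINARY_OP * → 576 * 1 = 576. Stack: [576]
STORE_FAST q → q=576. Stack: []
LOAD_FAST_LOAD_FAST q,x → push 576,864. Stack: [576, 864]
BINARY_OP * → 576 * 864 = 497664. Stack: [497664]
RETURN_VALUE → return 497664.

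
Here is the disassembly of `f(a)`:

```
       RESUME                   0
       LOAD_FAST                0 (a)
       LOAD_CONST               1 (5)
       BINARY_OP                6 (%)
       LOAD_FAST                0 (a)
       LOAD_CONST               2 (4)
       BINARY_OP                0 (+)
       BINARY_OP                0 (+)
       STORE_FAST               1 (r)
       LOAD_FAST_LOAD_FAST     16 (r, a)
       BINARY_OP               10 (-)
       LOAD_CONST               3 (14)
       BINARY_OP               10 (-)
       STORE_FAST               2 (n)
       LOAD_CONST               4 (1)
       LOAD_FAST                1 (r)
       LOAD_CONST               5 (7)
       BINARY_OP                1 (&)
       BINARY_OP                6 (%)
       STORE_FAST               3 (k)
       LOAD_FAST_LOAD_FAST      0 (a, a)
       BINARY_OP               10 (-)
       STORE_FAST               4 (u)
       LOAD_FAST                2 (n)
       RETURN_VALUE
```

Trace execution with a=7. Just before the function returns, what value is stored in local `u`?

0

LOAD_FAST a → push 7. Stack: [7]
LOAD_CONST → push 5. Stack: [7, 5]
BINARY_OP % → 7 % 5 = 2. Stack: [2]
LOAD_FAST a → push 7. Stack: [2, 7]
LOAD_CONST → push 4. Stack: [2, 7, 4]
BINARY_OP + → 7 + 4 = 11. Stack: [2, 11]
BINARY_OP + → 2 + 11 = 13. Stack: [13]
STORE_FAST r → r=13. Stack: []
LOAD_FAST_LOAD_FAST r,a → push 13,7. Stack: [13, 7]
BINARY_OP - → 13 - 7 = 6. Stack: [6]
LOAD_CONST → push 14. Stack: [6, 14]
BINARY_OP - → 6 - 14 = -8. Stack: [-8]
STORE_FAST n → n=-8. Stack: []
LOAD_CONST → push 1. Stack: [1]
LOAD_FAST r → push 13. Stack: [1, 13]
LOAD_CONST → push 7. Stack: [1, 13, 7]
BINARY_OP & → 13 & 7 = 5. Stack: [1, 5]
BINARY_OP % → 1 % 5 = 1. Stack: [1]
STORE_FAST k → k=1. Stack: []
LOAD_FAST_LOAD_FAST a,a → push 7,7. Stack: [7, 7]
BINARY_OP - → 7 - 7 = 0. Stack: [0]
STORE_FAST u → u=0. Stack: []
LOAD_FAST n → push -8. Stack: [-8]
RETURN_VALUE → return -8.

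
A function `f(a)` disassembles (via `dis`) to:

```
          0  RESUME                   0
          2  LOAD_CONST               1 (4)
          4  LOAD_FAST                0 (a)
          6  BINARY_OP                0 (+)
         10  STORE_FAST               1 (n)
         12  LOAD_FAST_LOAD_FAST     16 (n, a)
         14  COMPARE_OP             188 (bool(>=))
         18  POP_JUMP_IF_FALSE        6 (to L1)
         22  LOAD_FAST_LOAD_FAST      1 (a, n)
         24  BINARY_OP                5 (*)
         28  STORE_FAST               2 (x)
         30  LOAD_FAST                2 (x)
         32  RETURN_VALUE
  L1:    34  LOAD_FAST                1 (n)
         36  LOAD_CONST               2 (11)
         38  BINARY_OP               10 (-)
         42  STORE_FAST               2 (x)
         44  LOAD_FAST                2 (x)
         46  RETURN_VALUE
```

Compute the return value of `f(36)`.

LOAD_CONST → push 4. Stack: [4]
LOAD_FAST a → push 36. Stack: [4, 36]
BINARY_OP + → 4 + 36 = 40. Stack: [40]
STORE_FAST n → n=40. Stack: []
LOAD_FAST_LOAD_FAST n,a → push 40,36. Stack: [40, 36]
COMPARE_OP bool(>=) → 40 vs 36 = True. Stack: [True]
POP_JUMP_IF_FALSE → pop True; no jump. Stack: []
LOAD_FAST_LOAD_FAST a,n → push 36,40. Stack: [36, 40]
BINARY_OP * → 36 * 40 = 1440. Stack: [1440]
STORE_FAST x → x=1440. Stack: []
LOAD_FAST x → push 1440. Stack: [1440]
RETURN_VALUE → return 1440.

1440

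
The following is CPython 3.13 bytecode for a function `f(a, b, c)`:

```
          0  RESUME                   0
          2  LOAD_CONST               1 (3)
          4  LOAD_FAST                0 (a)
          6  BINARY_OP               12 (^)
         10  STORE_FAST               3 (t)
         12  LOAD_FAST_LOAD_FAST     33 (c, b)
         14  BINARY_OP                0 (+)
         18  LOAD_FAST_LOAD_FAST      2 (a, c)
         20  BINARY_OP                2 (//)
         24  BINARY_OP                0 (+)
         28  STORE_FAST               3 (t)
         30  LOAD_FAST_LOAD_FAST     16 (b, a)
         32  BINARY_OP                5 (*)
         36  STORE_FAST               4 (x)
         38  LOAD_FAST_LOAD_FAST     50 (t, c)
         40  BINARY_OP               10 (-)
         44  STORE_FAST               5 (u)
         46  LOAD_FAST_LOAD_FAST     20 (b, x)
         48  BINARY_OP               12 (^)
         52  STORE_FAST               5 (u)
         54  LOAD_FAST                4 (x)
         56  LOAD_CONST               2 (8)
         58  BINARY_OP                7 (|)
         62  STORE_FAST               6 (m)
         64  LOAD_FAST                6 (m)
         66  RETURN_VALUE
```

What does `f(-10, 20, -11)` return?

LOAD_CONST → push 3. Stack: [3]
LOAD_FAST a → push -10. Stack: [3, -10]
BINARY_OP ^ → 3 ^ -10 = -11. Stack: [-11]
STORE_FAST t → t=-11. Stack: []
LOAD_FAST_LOAD_FAST c,b → push -11,20. Stack: [-11, 20]
BINARY_OP + → -11 + 20 = 9. Stack: [9]
LOAD_FAST_LOAD_FAST a,c → push -10,-11. Stack: [9, -10, -11]
BINARY_OP // → -10 // -11 = 0. Stack: [9, 0]
BINARY_OP + → 9 + 0 = 9. Stack: [9]
STORE_FAST t → t=9. Stack: []
LOAD_FAST_LOAD_FAST b,a → push 20,-10. Stack: [20, -10]
BINARY_OP * → 20 * -10 = -200. Stack: [-200]
STORE_FAST x → x=-200. Stack: []
LOAD_FAST_LOAD_FAST t,c → push 9,-11. Stack: [9, -11]
BINARY_OP - → 9 - -11 = 20. Stack: [20]
STORE_FAST u → u=20. Stack: []
LOAD_FAST_LOAD_FAST b,x → push 20,-200. Stack: [20, -200]
BINARY_OP ^ → 20 ^ -200 = -212. Stack: [-212]
STORE_FAST u → u=-212. Stack: []
LOAD_FAST x → push -200. Stack: [-200]
LOAD_CONST → push 8. Stack: [-200, 8]
BINARY_OP | → -200 | 8 = -200. Stack: [-200]
STORE_FAST m → m=-200. Stack: []
LOAD_FAST m → push -200. Stack: [-200]
RETURN_VALUE → return -200.

-200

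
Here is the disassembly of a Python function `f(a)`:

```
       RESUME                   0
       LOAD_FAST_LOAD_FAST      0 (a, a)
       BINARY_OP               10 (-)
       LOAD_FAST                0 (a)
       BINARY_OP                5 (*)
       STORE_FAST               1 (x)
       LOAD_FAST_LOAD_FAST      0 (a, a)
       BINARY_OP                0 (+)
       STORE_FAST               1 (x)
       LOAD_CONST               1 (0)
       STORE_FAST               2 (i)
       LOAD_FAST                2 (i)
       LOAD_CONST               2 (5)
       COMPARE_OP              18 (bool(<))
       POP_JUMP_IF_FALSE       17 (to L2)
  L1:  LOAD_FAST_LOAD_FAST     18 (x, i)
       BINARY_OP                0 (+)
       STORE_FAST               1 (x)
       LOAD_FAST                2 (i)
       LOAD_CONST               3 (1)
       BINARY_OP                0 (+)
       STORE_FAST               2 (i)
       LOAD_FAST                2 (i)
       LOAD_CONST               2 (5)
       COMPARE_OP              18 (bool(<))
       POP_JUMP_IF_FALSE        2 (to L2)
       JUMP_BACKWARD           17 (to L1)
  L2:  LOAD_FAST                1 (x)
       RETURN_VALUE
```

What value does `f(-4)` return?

LOAD_FAST_LOAD_FAST a,a → push -4,-4
BINARY_OP - → -4 - -4 = 0
LOAD_FAST a → push -4
BINARY_OP * → 0 * -4 = 0
STORE_FAST x → x=0
LOAD_FAST_LOAD_FAST a,a → push -4,-4
BINARY_OP + → -4 + -4 = -8
STORE_FAST x → x=-8
LOAD_CONST → push 0
STORE_FAST i → i=0
LOAD_FAST i → push 0
LOAD_CONST → push 5
COMPARE_OP bool(<) → 0 vs 5 = True
POP_JUMP_IF_FALSE → pop True; no jump
LOAD_FAST_LOAD_FAST x,i → push -8,0
BINARY_OP + → -8 + 0 = -8
STORE_FAST x → x=-8
LOAD_FAST i → push 0
LOAD_CONST → push 1
BINARY_OP + → 0 + 1 = 1
STORE_FAST i → i=1
LOAD_FAST i → push 1
LOAD_CONST → push 5
COMPARE_OP bool(<) → 1 vs 5 = True
POP_JUMP_IF_FALSE → pop True; no jump
LOAD_FAST_LOAD_FAST x,i → push -8,1
BINARY_OP + → -8 + 1 = -7
STORE_FAST x → x=-7
LOAD_FAST i → push 1
LOAD_CONST → push 1
BINARY_OP + → 1 + 1 = 2
STORE_FAST i → i=2
LOAD_FAST i → push 2
LOAD_CONST → push 5
COMPARE_OP bool(<) → 2 vs 5 = True
POP_JUMP_IF_FALSE → pop True; no jump
LOAD_FAST_LOAD_FAST x,i → push -7,2
BINARY_OP + → -7 + 2 = -5
STORE_FAST x → x=-5
LOAD_FAST i → push 2
LOAD_CONST → push 1
BINARY_OP + → 2 + 1 = 3
STORE_FAST i → i=3
LOAD_FAST i → push 3
LOAD_CONST → push 5
COMPARE_OP bool(<) → 3 vs 5 = True
POP_JUMP_IF_FALSE → pop True; no jump
LOAD_FAST_LOAD_FAST x,i → push -5,3
BINARY_OP + → -5 + 3 = -2
STORE_FAST x → x=-2
LOAD_FAST i → push 3
LOAD_CONST → push 1
BINARY_OP + → 3 + 1 = 4
STORE_FAST i → i=4
LOAD_FAST i → push 4
LOAD_CONST → push 5
COMPARE_OP bool(<) → 4 vs 5 = True
POP_JUMP_IF_FALSE → pop True; no jump
LOAD_FAST_LOAD_FAST x,i → push -2,4
BINARY_OP + → -2 + 4 = 2
STORE_FAST x → x=2
LOAD_FAST i → push 4
LOAD_CONST → push 1
BINARY_OP + → 4 + 1 = 5
STORE_FAST i → i=5
LOAD_FAST i → push 5
LOAD_CONST → push 5
COMPARE_OP bool(<) → 5 vs 5 = False
POP_JUMP_IF_FALSE → pop False; jump
LOAD_FAST x → push 2
RETURN_VALUE → return 2.

2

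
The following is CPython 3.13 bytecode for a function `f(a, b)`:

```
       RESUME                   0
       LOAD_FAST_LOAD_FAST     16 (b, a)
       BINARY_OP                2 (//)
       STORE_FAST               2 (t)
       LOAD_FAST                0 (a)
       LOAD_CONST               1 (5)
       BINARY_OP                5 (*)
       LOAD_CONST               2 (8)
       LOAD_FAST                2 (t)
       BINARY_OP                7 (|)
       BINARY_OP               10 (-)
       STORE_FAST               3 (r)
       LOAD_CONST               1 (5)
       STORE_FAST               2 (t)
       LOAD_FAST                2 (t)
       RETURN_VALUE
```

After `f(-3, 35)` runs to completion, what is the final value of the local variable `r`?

-11

LOAD_FAST_LOAD_FAST b,a → push 35,-3. Stack: [35, -3]
BINARY_OP // → 35 // -3 = -12. Stack: [-12]
STORE_FAST t → t=-12. Stack: []
LOAD_FAST a → push -3. Stack: [-3]
LOAD_CONST → push 5. Stack: [-3, 5]
BINARY_OP * → -3 * 5 = -15. Stack: [-15]
LOAD_CONST → push 8. Stack: [-15, 8]
LOAD_FAST t → push -12. Stack: [-15, 8, -12]
BINARY_OP | → 8 | -12 = -4. Stack: [-15, -4]
BINARY_OP - → -15 - -4 = -11. Stack: [-11]
STORE_FAST r → r=-11. Stack: []
LOAD_CONST → push 5. Stack: [5]
STORE_FAST t → t=5. Stack: []
LOAD_FAST t → push 5. Stack: [5]
RETURN_VALUE → return 5.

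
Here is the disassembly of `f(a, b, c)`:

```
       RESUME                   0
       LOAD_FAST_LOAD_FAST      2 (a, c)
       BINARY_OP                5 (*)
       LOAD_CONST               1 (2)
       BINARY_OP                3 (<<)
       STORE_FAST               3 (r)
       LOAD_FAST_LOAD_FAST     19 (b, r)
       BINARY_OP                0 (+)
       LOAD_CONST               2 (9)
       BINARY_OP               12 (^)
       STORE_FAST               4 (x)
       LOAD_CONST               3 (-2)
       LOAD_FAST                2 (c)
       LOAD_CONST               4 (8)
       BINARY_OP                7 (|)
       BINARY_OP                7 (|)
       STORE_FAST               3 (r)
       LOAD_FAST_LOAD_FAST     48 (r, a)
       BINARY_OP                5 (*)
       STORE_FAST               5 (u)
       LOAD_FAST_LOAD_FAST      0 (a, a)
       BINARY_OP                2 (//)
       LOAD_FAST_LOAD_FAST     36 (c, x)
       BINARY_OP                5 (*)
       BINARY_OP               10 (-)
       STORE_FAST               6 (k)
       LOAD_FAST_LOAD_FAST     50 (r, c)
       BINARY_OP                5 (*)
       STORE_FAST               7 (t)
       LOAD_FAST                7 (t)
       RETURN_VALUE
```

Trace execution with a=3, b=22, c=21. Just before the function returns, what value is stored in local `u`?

-3

LOAD_FAST_LOAD_FAST a,c → push 3,21. Stack: [3, 21]
BINARY_OP * → 3 * 21 = 63. Stack: [63]
LOAD_CONST → push 2. Stack: [63, 2]
BINARY_OP << → 63 << 2 = 252. Stack: [252]
STORE_FAST r → r=252. Stack: []
LOAD_FAST_LOAD_FAST b,r → push 22,252. Stack: [22, 252]
BINARY_OP + → 22 + 252 = 274. Stack: [274]
LOAD_CONST → push 9. Stack: [274, 9]
BINARY_OP ^ → 274 ^ 9 = 283. Stack: [283]
STORE_FAST x → x=283. Stack: []
LOAD_CONST → push -2. Stack: [-2]
LOAD_FAST c → push 21. Stack: [-2, 21]
LOAD_CONST → push 8. Stack: [-2, 21, 8]
BINARY_OP | → 21 | 8 = 29. Stack: [-2, 29]
BINARY_OP | → -2 | 29 = -1. Stack: [-1]
STORE_FAST r → r=-1. Stack: []
LOAD_FAST_LOAD_FAST r,a → push -1,3. Stack: [-1, 3]
BINARY_OP * → -1 * 3 = -3. Stack: [-3]
STORE_FAST u → u=-3. Stack: []
LOAD_FAST_LOAD_FAST a,a → push 3,3. Stack: [3, 3]
BINARY_OP // → 3 // 3 = 1. Stack: [1]
LOAD_FAST_LOAD_FAST c,x → push 21,283. Stack: [1, 21, 283]
BINARY_OP * → 21 * 283 = 5943. Stack: [1, 5943]
BINARY_OP - → 1 - 5943 = -5942. Stack: [-5942]
STORE_FAST k → k=-5942. Stack: []
LOAD_FAST_LOAD_FAST r,c → push -1,21. Stack: [-1, 21]
BINARY_OP * → -1 * 21 = -21. Stack: [-21]
STORE_FAST t → t=-21. Stack: []
LOAD_FAST t → push -21. Stack: [-21]
RETURN_VALUE → return -21.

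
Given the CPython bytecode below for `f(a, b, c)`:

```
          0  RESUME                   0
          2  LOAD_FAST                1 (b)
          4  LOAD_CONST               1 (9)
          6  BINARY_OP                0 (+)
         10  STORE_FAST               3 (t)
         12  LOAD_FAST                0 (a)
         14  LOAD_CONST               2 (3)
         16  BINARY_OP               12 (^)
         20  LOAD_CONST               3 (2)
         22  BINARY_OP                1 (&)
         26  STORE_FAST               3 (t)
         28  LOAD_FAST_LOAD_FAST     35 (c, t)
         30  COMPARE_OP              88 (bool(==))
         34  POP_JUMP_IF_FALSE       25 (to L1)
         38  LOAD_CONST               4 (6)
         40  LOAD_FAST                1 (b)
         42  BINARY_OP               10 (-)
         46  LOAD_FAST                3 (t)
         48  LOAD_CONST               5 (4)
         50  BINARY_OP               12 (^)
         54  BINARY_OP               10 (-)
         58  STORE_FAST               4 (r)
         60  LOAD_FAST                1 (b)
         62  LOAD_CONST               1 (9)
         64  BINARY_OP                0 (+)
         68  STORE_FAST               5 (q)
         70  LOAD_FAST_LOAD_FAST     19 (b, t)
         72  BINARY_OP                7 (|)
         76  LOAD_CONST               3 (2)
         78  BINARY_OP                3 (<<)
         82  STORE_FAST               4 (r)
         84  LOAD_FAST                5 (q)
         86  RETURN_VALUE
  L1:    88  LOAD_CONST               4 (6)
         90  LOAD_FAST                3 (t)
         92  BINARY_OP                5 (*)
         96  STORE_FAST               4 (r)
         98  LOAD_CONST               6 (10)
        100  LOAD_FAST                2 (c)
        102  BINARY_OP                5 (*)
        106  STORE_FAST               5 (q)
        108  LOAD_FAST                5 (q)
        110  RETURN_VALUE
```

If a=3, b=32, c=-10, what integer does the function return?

LOAD_FAST b → push 32. Stack: [32]
LOAD_CONST → push 9. Stack: [32, 9]
BINARY_OP + → 32 + 9 = 41. Stack: [41]
STORE_FAST t → t=41. Stack: []
LOAD_FAST a → push 3. Stack: [3]
LOAD_CONST → push 3. Stack: [3, 3]
BINARY_OP ^ → 3 ^ 3 = 0. Stack: [0]
LOAD_CONST → push 2. Stack: [0, 2]
BINARY_OP & → 0 & 2 = 0. Stack: [0]
STORE_FAST t → t=0. Stack: []
LOAD_FAST_LOAD_FAST c,t → push -10,0. Stack: [-10, 0]
COMPARE_OP bool(==) → -10 vs 0 = False. Stack: [False]
POP_JUMP_IF_FALSE → pop False; jump. Stack: []
LOAD_CONST → push 6. Stack: [6]
LOAD_FAST t → push 0. Stack: [6, 0]
BINARY_OP * → 6 * 0 = 0. Stack: [0]
STORE_FAST r → r=0. Stack: []
LOAD_CONST → push 10. Stack: [10]
LOAD_FAST c → push -10. Stack: [10, -10]
BINARY_OP * → 10 * -10 = -100. Stack: [-100]
STORE_FAST q → q=-100. Stack: []
LOAD_FAST q → push -100. Stack: [-100]
RETURN_VALUE → return -100.

-100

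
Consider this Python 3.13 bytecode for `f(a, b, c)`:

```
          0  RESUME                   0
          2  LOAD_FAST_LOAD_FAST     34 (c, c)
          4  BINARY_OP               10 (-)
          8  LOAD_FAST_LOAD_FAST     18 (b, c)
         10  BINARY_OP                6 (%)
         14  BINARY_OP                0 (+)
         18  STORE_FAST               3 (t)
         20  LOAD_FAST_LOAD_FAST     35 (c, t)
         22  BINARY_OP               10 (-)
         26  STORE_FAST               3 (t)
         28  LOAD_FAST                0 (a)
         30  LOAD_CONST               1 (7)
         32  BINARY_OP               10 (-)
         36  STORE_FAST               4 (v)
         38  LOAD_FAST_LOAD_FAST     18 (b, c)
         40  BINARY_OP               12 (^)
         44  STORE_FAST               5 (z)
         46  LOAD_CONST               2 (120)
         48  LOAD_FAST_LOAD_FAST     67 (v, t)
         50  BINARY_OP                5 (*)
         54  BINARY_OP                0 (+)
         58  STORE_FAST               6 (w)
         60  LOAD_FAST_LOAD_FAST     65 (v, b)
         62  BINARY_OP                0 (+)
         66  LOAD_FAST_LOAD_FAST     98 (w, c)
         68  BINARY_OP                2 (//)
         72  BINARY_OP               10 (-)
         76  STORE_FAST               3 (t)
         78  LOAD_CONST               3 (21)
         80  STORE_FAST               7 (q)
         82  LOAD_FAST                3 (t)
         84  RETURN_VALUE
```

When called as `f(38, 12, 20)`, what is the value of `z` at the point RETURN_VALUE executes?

LOAD_FAST_LOAD_FAST c,c → push 20,20. Stack: [20, 20]
BINARY_OP - → 20 - 20 = 0. Stack: [0]
LOAD_FAST_LOAD_FAST b,c → push 12,20. Stack: [0, 12, 20]
BINARY_OP % → 12 % 20 = 12. Stack: [0, 12]
BINARY_OP + → 0 + 12 = 12. Stack: [12]
STORE_FAST t → t=12. Stack: []
LOAD_FAST_LOAD_FAST c,t → push 20,12. Stack: [20, 12]
BINARY_OP - → 20 - 12 = 8. Stack: [8]
STORE_FAST t → t=8. Stack: []
LOAD_FAST a → push 38. Stack: [38]
LOAD_CONST → push 7. Stack: [38, 7]
BINARY_OP - → 38 - 7 = 31. Stack: [31]
STORE_FAST v → v=31. Stack: []
LOAD_FAST_LOAD_FAST b,c → push 12,20. Stack: [12, 20]
BINARY_OP ^ → 12 ^ 20 = 24. Stack: [24]
STORE_FAST z → z=24. Stack: []
LOAD_CONST → push 120. Stack: [120]
LOAD_FAST_LOAD_FAST v,t → push 31,8. Stack: [120, 31, 8]
BINARY_OP * → 31 * 8 = 248. Stack: [120, 248]
BINARY_OP + → 120 + 248 = 368. Stack: [368]
STORE_FAST w → w=368. Stack: []
LOAD_FAST_LOAD_FAST v,b → push 31,12. Stack: [31, 12]
BINARY_OP + → 31 + 12 = 43. Stack: [43]
LOAD_FAST_LOAD_FAST w,c → push 368,20. Stack: [43, 368, 20]
BINARY_OP // → 368 // 20 = 18. Stack: [43, 18]
BINARY_OP - → 43 - 18 = 25. Stack: [25]
STORE_FAST t → t=25. Stack: []
LOAD_CONST → push 21. Stack: [21]
STORE_FAST q → q=21. Stack: []
LOAD_FAST t → push 25. Stack: [25]
RETURN_VALUE → return 25.

24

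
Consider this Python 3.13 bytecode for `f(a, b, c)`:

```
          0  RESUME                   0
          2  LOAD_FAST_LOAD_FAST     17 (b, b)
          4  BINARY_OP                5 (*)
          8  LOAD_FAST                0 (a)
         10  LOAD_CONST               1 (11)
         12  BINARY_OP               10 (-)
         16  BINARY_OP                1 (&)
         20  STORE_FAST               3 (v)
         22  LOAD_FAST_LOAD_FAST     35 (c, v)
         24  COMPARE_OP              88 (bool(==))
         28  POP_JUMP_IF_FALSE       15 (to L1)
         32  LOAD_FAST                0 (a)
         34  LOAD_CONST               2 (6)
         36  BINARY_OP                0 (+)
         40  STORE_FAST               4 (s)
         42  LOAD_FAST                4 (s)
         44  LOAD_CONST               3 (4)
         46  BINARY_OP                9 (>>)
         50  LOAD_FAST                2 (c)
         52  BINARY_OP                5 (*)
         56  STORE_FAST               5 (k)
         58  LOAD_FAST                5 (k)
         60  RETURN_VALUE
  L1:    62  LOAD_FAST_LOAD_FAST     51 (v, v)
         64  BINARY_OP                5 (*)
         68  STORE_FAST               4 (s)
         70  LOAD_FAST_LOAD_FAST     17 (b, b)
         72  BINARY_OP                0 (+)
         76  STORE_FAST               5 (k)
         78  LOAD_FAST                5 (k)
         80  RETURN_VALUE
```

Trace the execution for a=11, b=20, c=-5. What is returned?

LOAD_FAST_LOAD_FAST b,b → push 20,20. Stack: [20, 20]
BINARY_OP * → 20 * 20 = 400. Stack: [400]
LOAD_FAST a → push 11. Stack: [400, 11]
LOAD_CONST → push 11. Stack: [400, 11, 11]
BINARY_OP - → 11 - 11 = 0. Stack: [400, 0]
BINARY_OP & → 400 & 0 = 0. Stack: [0]
STORE_FAST v → v=0. Stack: []
LOAD_FAST_LOAD_FAST c,v → push -5,0. Stack: [-5, 0]
COMPARE_OP bool(==) → -5 vs 0 = False. Stack: [False]
POP_JUMP_IF_FALSE → pop False; jump. Stack: []
LOAD_FAST_LOAD_FAST v,v → push 0,0. Stack: [0, 0]
BINARY_OP * → 0 * 0 = 0. Stack: [0]
STORE_FAST s → s=0. Stack: []
LOAD_FAST_LOAD_FAST b,b → push 20,20. Stack: [20, 20]
BINARY_OP + → 20 + 20 = 40. Stack: [40]
STORE_FAST k → k=40. Stack: []
LOAD_FAST k → push 40. Stack: [40]
RETURN_VALUE → return 40.

40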